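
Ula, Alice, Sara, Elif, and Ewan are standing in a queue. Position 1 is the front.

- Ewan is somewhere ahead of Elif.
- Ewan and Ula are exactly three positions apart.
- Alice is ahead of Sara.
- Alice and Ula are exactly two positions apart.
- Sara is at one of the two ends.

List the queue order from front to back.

From clue 1: Elif is in {2,3,4,5}.
From clues 1–2: Ula is in {1,4,5}.
From clues 1–4: Ewan → position 1, Alice → position 2, Ula → position 4.
From clues 1–5: Elif → position 3, Sara → position 5.

Ewan, Alice, Elif, Ula, Sara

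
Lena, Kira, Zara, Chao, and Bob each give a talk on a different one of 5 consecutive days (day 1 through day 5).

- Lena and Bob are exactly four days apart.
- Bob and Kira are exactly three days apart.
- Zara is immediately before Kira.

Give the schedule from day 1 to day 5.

From clue 1: Lena is in {1,5}.
From clues 1–3: Bob → day 1, Chao → day 2, Zara → day 3, Kira → day 4, Lena → day 5.

Bob, Chao, Zara, Kira, Lena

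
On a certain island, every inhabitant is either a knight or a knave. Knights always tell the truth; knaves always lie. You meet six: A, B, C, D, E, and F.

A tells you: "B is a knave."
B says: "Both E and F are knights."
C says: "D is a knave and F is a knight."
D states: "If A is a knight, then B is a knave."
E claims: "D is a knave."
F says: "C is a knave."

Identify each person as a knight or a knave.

Consider A. Suppose A is a knave.
Then no assignment of the remaining roles makes every statement match its speaker's type — contradiction.
So A is a knight.
Consider B. Suppose B is a knight.
Then A's statement comes out false, contradicting A being a knight.
So B is a knave.
With that fixed, D's statement is true, so D is a knight.
With that fixed, E's statement is false, so E is a knave.
With that fixed, C's statement is false, so C is a knave.
With that fixed, F's statement is true, so F is a knight.

A: knight, B: knave, C: knave, D: knight, E: knave, F: knight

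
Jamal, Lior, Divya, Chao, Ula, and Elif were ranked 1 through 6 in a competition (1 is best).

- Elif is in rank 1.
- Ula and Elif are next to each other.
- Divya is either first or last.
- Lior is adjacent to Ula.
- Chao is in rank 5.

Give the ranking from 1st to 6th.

Elif, Ula, Lior, Jamal, Chao, Divya

From clue 1: Elif → rank 1.
From clues 1–2: Ula → rank 2.
From clues 1–3: Divya → rank 6.
From clues 1–4: Lior → rank 3.
From clues 1–5: Jamal → rank 4, Chao → rank 5.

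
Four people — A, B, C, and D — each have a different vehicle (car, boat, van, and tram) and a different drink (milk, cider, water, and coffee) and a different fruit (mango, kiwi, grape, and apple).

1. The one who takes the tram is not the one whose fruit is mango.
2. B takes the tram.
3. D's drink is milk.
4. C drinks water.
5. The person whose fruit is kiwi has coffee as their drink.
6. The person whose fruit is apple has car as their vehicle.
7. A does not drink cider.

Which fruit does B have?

grape

With clues 1–2, mango is impossible for B's fruit.
With clues 1–6, apple is impossible for B's fruit.
With clues 1–7, kiwi is impossible for B's fruit.
That leaves grape.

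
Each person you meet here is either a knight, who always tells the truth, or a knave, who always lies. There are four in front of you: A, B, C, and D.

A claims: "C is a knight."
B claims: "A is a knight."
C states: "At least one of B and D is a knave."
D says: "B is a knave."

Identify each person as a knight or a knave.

Consider A. Suppose A is a knave.
Then no assignment of the remaining roles makes every statement match its speaker's type — contradiction.
So A is a knight.
With that fixed, B's statement is true, so B is a knight.
With that fixed, D's statement is false, so D is a knave.
With that fixed, C's statement is true, so C is a knight.

A: knight, B: knight, C: knight, D: knave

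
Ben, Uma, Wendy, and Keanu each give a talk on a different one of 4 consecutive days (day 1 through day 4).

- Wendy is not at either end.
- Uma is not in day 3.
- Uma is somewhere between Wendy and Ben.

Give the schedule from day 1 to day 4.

From clue 1: Wendy is in {2,3}.
From clues 1–3: Ben → day 1, Uma → day 2, Wendy → day 3, Keanu → day 4.

Ben, Uma, Wendy, Keanu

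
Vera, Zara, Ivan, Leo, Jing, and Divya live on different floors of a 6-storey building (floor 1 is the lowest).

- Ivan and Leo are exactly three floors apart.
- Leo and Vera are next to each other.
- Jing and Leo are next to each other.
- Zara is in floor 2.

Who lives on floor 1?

Ivan

With clues 1–3, Leo is ruled out for floor 1.
With clues 1–4, Divya, Jing, Vera, and Zara are ruled out for floor 1.
So floor 1 is Ivan.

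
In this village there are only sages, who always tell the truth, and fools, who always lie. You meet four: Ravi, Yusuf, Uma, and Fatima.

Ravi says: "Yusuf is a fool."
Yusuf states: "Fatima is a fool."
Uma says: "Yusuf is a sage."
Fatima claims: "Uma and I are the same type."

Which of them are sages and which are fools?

Consider Ravi. Suppose Ravi is a sage.
Then no assignment of the remaining roles makes every statement match its speaker's type — contradiction.
So Ravi is a fool.
Consider Yusuf. Suppose Yusuf is a fool.
Then Ravi's statement comes out true, contradicting Ravi being a fool.
So Yusuf is a sage.
With that fixed, Uma's statement is true, so Uma is a sage.
Consider Fatima. Suppose Fatima is a sage.
Then Yusuf's statement comes out false, contradicting Yusuf being a sage.
So Fatima is a fool.

Ravi: fool, Yusuf: sage, Uma: sage, Fatima: fool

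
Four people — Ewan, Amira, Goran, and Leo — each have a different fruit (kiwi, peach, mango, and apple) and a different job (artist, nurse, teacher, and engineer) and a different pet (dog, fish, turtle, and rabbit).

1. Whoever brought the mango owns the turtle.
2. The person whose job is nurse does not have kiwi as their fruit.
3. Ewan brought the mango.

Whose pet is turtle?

Ewan

With clues 1–3, Amira, Goran, and Leo are impossible for the one with pet turtle.
That leaves Ewan.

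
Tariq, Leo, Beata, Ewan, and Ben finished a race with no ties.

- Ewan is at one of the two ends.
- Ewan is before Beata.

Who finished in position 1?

Ewan

With clues 1–2, Beata, Ben, Leo, and Tariq are ruled out for place 1.
So place 1 is Ewan.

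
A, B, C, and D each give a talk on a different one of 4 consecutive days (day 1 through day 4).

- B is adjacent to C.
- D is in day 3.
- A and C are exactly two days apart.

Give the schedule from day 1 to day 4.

From clues 1–2: D → day 3, A → day 4.
From clues 1–3: B → day 1, C → day 2.

B, C, D, A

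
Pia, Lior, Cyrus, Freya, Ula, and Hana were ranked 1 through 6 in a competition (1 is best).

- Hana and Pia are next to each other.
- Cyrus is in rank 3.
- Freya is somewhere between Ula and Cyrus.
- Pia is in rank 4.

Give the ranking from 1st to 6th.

From clues 1–2: Cyrus → rank 3.
From clues 1–3: Lior is in {4,5,6}.
From clues 1–4: Ula → rank 1, Freya → rank 2, Pia → rank 4, Hana → rank 5, Lior → rank 6.

Ula, Freya, Cyrus, Pia, Hana, Lior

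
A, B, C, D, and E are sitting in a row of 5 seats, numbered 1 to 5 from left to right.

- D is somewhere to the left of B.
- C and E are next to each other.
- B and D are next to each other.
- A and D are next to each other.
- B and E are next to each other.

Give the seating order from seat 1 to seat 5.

A, D, B, E, C

From clue 1: B is in {2,3,4,5}.
From clues 1–3: A is in {1,3,5}.
From clues 1–4: A is in {1,3}.
From clues 1–5: A → seat 1, D → seat 2, B → seat 3, E → seat 4, C → seat 5.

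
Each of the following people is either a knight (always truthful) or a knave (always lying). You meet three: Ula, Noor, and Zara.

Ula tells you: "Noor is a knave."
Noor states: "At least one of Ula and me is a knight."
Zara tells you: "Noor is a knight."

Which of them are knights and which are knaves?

Ula: knave, Noor: knight, Zara: knight

Consider Ula. Suppose Ula is a knight.
Then no assignment of the remaining roles makes every statement match its speaker's type — contradiction.
So Ula is a knave.
Consider Noor. Suppose Noor is a knave.
Then Ula's statement comes out true, contradicting Ula being a knave.
So Noor is a knight.
With that fixed, Zara's statement is true, so Zara is a knight.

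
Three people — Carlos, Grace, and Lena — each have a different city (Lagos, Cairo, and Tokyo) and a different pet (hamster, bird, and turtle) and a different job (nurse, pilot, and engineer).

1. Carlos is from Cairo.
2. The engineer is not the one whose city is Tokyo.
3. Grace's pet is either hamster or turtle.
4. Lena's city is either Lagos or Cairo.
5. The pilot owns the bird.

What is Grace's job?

nurse

With clues 1–4, engineer is impossible for Grace's job.
With clues 1–5, pilot is impossible for Grace's job.
That leaves nurse.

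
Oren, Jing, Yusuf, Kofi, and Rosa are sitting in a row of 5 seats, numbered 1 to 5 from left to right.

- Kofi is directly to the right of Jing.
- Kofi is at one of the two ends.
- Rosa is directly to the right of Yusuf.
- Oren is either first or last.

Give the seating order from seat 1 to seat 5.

Oren, Yusuf, Rosa, Jing, Kofi

From clue 1: Jing is in {1,2,3,4}.
From clues 1–2: Jing → seat 4, Kofi → seat 5.
From clues 1–3: Oren is in {1,3}.
From clues 1–4: Oren → seat 1, Yusuf → seat 2, Rosa → seat 3.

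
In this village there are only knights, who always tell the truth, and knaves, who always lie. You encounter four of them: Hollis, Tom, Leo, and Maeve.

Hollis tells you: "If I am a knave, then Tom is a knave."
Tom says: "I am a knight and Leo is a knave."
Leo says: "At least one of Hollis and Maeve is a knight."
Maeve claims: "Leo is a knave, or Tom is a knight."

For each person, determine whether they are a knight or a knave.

Consider Hollis. Suppose Hollis is a knave.
Then no assignment of the remaining roles makes every statement match its speaker's type — contradiction.
So Hollis is a knight.
With that fixed, Leo's statement is true, so Leo is a knight.
With that fixed, Tom's statement is false, so Tom is a knave.
With that fixed, Maeve's statement is false, so Maeve is a knave.

Hollis: knight, Tom: knave, Leo: knight, Maeve: knave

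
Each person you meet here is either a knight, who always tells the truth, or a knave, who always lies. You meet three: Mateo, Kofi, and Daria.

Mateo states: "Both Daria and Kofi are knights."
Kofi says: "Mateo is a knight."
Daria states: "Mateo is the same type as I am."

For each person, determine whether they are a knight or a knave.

Mateo: knight, Kofi: knight, Daria: knight

Consider Mateo. Suppose Mateo is a knave.
Then whichever role Daria has, Daria's statement has the wrong truth value — contradiction.
So Mateo is a knight.
With that fixed, Kofi's statement is true, so Kofi is a knight.
Consider Daria. Suppose Daria is a knave.
Then Mateo's statement comes out false, contradicting Mateo being a knight.
So Daria is a knight.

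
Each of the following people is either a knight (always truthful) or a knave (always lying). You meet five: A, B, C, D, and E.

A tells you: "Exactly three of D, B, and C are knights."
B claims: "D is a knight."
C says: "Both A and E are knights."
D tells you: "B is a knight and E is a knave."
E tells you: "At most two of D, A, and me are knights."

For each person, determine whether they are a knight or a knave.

A: knave, B: knave, C: knave, D: knave, E: knight

Consider A. Suppose A is a knight.
Then no assignment of the remaining roles makes every statement match its speaker's type — contradiction.
So A is a knave.
With that fixed, C's statement is false, so C is a knave.
With that fixed, E's statement is true, so E is a knight.
With that fixed, D's statement is false, so D is a knave.
With that fixed, B's statement is false, so B is a knave.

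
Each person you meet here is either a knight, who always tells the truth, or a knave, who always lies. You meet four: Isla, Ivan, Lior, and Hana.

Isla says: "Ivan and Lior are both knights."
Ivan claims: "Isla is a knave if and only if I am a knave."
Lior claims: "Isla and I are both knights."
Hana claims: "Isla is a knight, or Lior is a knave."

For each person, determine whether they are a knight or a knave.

Isla: knight, Ivan: knight, Lior: knight, Hana: knight

Consider Isla. Suppose Isla is a knave.
Then whichever role Ivan has, Ivan's statement has the wrong truth value — contradiction.
So Isla is a knight.
With that fixed, Hana's statement is true, so Hana is a knight.
Consider Ivan. Suppose Ivan is a knave.
Then Isla's statement comes out false, contradicting Isla being a knight.
So Ivan is a knight.
Consider Lior. Suppose Lior is a knave.
Then Isla's statement comes out false, contradicting Isla being a knight.
So Lior is a knight.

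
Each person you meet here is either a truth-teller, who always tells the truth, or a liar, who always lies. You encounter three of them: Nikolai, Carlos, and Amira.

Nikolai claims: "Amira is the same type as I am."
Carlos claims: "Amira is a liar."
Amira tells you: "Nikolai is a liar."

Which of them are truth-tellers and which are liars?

Consider Nikolai. Suppose Nikolai is a truth-teller.
Then no assignment of the remaining roles makes every statement match its speaker's type — contradiction.
So Nikolai is a liar.
With that fixed, Amira's statement is true, so Amira is a truth-teller.
With that fixed, Carlos's statement is false, so Carlos is a liar.

Nikolai: liar, Carlos: liar, Amira: truth-teller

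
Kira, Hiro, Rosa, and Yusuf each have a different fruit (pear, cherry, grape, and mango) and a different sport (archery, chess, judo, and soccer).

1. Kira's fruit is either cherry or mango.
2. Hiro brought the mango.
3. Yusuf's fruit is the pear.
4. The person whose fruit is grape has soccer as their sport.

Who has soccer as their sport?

Rosa

With clues 1–4, Hiro, Kira, and Yusuf are impossible for the one with sport soccer.
That leaves Rosa.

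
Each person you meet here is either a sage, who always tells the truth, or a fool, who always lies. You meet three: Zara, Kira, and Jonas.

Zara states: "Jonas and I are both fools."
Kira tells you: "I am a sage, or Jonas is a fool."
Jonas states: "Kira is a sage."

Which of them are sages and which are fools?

Consider Zara. Suppose Zara is a sage.
Then Zara's own statement would have to be true, but it can't be — contradiction.
So Zara is a fool.
Consider Kira. Suppose Kira is a fool.
Then no assignment of the remaining roles makes every statement match its speaker's type — contradiction.
So Kira is a sage.
With that fixed, Jonas's statement is true, so Jonas is a sage.

Zara: fool, Kira: sage, Jonas: sage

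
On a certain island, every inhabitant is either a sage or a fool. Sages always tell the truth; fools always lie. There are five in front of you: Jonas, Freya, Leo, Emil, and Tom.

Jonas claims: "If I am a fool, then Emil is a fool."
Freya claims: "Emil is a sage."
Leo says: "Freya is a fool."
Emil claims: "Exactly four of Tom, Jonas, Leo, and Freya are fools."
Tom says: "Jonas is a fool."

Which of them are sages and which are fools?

Consider Jonas. Suppose Jonas is a fool.
Then no assignment of the remaining roles makes every statement match its speaker's type — contradiction.
So Jonas is a sage.
With that fixed, Emil's statement is false, so Emil is a fool.
With that fixed, Tom's statement is false, so Tom is a fool.
With that fixed, Freya's statement is false, so Freya is a fool.
With that fixed, Leo's statement is true, so Leo is a sage.

Jonas: sage, Freya: fool, Leo: sage, Emil: fool, Tom: fool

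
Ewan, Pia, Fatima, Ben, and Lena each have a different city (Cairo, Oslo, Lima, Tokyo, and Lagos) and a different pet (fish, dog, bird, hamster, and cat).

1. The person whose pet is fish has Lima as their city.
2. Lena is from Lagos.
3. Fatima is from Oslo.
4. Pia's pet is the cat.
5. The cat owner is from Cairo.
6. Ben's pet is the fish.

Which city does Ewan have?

With clues 1–2, Lagos is impossible for Ewan's city.
With clues 1–3, Oslo is impossible for Ewan's city.
With clues 1–5, Cairo is impossible for Ewan's city.
With clues 1–6, Lima is impossible for Ewan's city.
That leaves Tokyo.

Tokyo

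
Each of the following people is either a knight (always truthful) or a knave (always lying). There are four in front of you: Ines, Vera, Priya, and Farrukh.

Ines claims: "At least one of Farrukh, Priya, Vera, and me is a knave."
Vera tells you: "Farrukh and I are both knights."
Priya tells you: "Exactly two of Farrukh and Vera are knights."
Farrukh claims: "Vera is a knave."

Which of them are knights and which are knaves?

Consider Ines. Suppose Ines is a knave.
Then Ines's own statement would have to be false, but it can't be — contradiction.
So Ines is a knight.
Consider Vera. Suppose Vera is a knight.
Then no assignment of the remaining roles makes every statement match its speaker's type — contradiction.
So Vera is a knave.
With that fixed, Priya's statement is false, so Priya is a knave.
With that fixed, Farrukh's statement is true, so Farrukh is a knight.

Ines: knight, Vera: knave, Priya: knave, Farrukh: knight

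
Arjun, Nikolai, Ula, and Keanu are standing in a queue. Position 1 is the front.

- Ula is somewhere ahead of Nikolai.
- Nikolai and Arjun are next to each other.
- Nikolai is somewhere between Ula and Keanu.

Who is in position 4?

With clue 1, Ula is ruled out for position 4.
With clues 1–3, Arjun and Nikolai are ruled out for position 4.
So position 4 is Keanu.

Keanu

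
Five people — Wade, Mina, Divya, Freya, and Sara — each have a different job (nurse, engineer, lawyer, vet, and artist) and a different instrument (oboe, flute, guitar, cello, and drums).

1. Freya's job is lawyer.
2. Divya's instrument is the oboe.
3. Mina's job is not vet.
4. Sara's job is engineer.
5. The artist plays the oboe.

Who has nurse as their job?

Mina

Clue 1 rules out Freya for the one with job nurse.
With clues 1–4, Sara is impossible for the one with job nurse.
With clues 1–5, Divya and Wade are impossible for the one with job nurse.
That leaves Mina.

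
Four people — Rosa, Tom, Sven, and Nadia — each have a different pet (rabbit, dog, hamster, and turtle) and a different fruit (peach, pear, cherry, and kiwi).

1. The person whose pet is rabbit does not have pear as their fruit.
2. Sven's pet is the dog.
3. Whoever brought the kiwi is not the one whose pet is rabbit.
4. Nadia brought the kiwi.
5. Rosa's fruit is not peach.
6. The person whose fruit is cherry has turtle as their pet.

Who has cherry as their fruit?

With clues 1–4, Nadia is impossible for the one with fruit cherry.
With clues 1–6, Sven and Tom are impossible for the one with fruit cherry.
That leaves Rosa.

Rosa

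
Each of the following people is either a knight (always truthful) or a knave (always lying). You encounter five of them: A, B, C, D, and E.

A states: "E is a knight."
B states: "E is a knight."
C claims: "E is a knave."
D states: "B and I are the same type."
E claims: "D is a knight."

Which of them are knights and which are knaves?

Consider A. Suppose A is a knave.
Then no assignment of the remaining roles makes every statement match its speaker's type — contradiction.
So A is a knight.
Consider B. Suppose B is a knave.
Then whichever role D has, D's statement has the wrong truth value — contradiction.
So B is a knight.
Consider C. Suppose C is a knight.
Then no assignment of the remaining roles makes every statement match its speaker's type — contradiction.
So C is a knave.
Consider D. Suppose D is a knave.
Then no assignment of the remaining roles makes every statement match its speaker's type — contradiction.
So D is a knight.
With that fixed, E's statement is true, so E is a knight.

A: knight, B: knight, C: knave, D: knight, E: knight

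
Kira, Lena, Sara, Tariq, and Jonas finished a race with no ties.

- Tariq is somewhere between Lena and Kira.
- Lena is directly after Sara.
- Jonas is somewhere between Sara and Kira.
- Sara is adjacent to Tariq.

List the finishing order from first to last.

From clue 1: Tariq is in {2,3,4}.
From clues 1–3: Kira is in {1,5}.
From clues 1–4: Kira → place 1, Jonas → place 2, Tariq → place 3, Sara → place 4, Lena → place 5.

Kira, Jonas, Tariq, Sara, Lena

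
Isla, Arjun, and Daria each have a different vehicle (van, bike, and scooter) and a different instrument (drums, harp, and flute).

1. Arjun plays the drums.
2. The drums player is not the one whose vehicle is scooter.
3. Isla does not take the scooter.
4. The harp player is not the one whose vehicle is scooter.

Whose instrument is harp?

Clue 1 rules out Arjun for the one with instrument harp.
With clues 1–4, Daria is impossible for the one with instrument harp.
That leaves Isla.

Isla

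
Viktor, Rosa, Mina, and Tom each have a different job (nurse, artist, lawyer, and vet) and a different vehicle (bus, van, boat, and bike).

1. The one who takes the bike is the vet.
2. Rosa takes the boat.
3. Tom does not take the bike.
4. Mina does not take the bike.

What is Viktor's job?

vet

With clues 1–4, artist, lawyer, and nurse are impossible for Viktor's job.
That leaves vet.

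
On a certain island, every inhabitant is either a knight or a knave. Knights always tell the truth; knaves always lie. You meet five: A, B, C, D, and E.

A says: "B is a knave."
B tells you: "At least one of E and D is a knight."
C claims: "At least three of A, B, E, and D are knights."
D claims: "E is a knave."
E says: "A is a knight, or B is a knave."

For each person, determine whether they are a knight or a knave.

A: knave, B: knight, C: knave, D: knight, E: knave

Consider A. Suppose A is a knight.
Then no assignment of the remaining roles makes every statement match its speaker's type — contradiction.
So A is a knave.
Consider B. Suppose B is a knave.
Then A's statement comes out true, contradicting A being a knave.
So B is a knight.
With that fixed, E's statement is false, so E is a knave.
With that fixed, C's statement is false, so C is a knave.
With that fixed, D's statement is true, so D is a knight.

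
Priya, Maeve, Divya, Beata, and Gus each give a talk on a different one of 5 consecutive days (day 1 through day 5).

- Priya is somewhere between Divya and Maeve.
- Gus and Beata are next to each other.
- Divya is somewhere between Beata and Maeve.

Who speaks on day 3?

With clues 1–2, Priya is ruled out for day 3.
With clues 1–3, Beata, Gus, and Maeve are ruled out for day 3.
So day 3 is Divya.

Divya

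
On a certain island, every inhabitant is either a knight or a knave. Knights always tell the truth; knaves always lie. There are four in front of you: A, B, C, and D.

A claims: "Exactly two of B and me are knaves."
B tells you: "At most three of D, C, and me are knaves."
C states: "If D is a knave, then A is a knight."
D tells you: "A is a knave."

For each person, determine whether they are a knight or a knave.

A: knave, B: knight, C: knight, D: knight

Regardless of anyone's role, B's statement is true, so B is a knight.
With that fixed, A's statement is false, so A is a knave.
With that fixed, D's statement is true, so D is a knight.
With that fixed, C's statement is true, so C is a knight.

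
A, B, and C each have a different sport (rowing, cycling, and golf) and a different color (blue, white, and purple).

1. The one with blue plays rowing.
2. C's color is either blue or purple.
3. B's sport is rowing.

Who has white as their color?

With clues 1–2, C is impossible for the one with color white.
With clues 1–3, B is impossible for the one with color white.
That leaves A.

A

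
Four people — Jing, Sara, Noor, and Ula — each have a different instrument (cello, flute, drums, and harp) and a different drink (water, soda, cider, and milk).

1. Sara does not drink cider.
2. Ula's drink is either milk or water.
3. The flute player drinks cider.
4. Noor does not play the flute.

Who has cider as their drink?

Clue 1 rules out Sara for the one with drink cider.
With clues 1–2, Ula is impossible for the one with drink cider.
With clues 1–4, Noor is impossible for the one with drink cider.
That leaves Jing.

Jing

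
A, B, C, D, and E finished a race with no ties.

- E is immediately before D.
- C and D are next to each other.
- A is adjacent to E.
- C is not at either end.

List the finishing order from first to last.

A, E, D, C, B

From clue 1: D is in {2,3,4,5}.
From clues 1–2: C is in {3,4,5}.
From clues 1–3: A is in {1,2}.
From clues 1–4: A → place 1, E → place 2, D → place 3, C → place 4, B → place 5.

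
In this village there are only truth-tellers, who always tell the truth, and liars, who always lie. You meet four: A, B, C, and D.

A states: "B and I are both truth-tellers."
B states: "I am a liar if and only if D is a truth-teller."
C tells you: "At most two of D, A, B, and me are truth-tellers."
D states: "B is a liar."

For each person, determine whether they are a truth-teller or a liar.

Consider A. Suppose A is a truth-teller.
Then no assignment of the remaining roles makes every statement match its speaker's type — contradiction.
So A is a liar.
Consider B. Suppose B is a liar.
Then no assignment of the remaining roles makes every statement match its speaker's type — contradiction.
So B is a truth-teller.
With that fixed, D's statement is false, so D is a liar.
With that fixed, C's statement is true, so C is a truth-teller.

A: liar, B: truth-teller, C: truth-teller, D: liar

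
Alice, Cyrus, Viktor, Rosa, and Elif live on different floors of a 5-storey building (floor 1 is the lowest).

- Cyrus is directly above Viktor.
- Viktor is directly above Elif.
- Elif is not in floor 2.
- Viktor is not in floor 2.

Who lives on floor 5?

With clue 1, Viktor is ruled out for floor 5.
With clues 1–2, Elif is ruled out for floor 5.
With clues 1–4, Alice and Rosa are ruled out for floor 5.
So floor 5 is Cyrus.

Cyrus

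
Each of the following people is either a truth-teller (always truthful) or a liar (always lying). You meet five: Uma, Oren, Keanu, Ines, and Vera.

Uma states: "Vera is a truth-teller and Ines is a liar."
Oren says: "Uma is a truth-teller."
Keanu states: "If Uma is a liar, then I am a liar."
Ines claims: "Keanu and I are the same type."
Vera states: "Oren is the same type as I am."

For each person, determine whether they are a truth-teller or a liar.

Uma: truth-teller, Oren: truth-teller, Keanu: truth-teller, Ines: liar, Vera: truth-teller

Consider Uma. Suppose Uma is a liar.
Then whichever role Keanu has, Keanu's statement has the wrong truth value — contradiction.
So Uma is a truth-teller.
With that fixed, Oren's statement is true, so Oren is a truth-teller.
With that fixed, Keanu's statement is true, so Keanu is a truth-teller.
Consider Ines. Suppose Ines is a truth-teller.
Then Uma's statement comes out false, contradicting Uma being a truth-teller.
So Ines is a liar.
Consider Vera. Suppose Vera is a liar.
Then Uma's statement comes out false, contradicting Uma being a truth-teller.
So Vera is a truth-teller.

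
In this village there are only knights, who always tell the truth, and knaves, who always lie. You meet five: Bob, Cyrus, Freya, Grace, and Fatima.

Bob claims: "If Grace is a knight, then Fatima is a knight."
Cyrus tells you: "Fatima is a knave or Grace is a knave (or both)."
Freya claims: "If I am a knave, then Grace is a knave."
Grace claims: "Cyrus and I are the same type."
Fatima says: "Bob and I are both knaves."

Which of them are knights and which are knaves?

Consider Bob. Suppose Bob is a knave.
Then whichever role Fatima has, Fatima's statement has the wrong truth value — contradiction.
So Bob is a knight.
With that fixed, Fatima's statement is false, so Fatima is a knave.
With that fixed, Cyrus's statement is true, so Cyrus is a knight.
Consider Freya. Suppose Freya is a knave.
Then no assignment of the remaining roles makes every statement match its speaker's type — contradiction.
So Freya is a knight.
Consider Grace. Suppose Grace is a knight.
Then Bob's statement comes out false, contradicting Bob being a knight.
So Grace is a knave.

Bob: knight, Cyrus: knight, Freya: knight, Grace: knave, Fatima: knave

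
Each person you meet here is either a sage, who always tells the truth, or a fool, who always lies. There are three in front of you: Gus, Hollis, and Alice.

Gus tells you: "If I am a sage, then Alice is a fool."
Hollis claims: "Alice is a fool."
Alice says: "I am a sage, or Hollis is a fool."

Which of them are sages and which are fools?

Gus: sage, Hollis: sage, Alice: fool

Consider Gus. Suppose Gus is a fool.
Then Gus's own statement would have to be false, but it can't be — contradiction.
So Gus is a sage.
Consider Hollis. Suppose Hollis is a fool.
Then no assignment of the remaining roles makes every statement match its speaker's type — contradiction.
So Hollis is a sage.
Consider Alice. Suppose Alice is a sage.
Then Gus's statement comes out false, contradicting Gus being a sage.
So Alice is a fool.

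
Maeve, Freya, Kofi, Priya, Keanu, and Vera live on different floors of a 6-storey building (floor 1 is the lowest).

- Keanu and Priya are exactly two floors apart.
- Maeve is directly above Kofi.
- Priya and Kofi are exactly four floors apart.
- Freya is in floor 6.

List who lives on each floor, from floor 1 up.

Kofi, Maeve, Keanu, Vera, Priya, Freya

From clues 1–2: Maeve is in {2,3,5,6}.
From clues 1–3: Keanu is in {3,4}.
From clues 1–4: Kofi → floor 1, Maeve → floor 2, Keanu → floor 3, Vera → floor 4, Priya → floor 5, Freya → floor 6.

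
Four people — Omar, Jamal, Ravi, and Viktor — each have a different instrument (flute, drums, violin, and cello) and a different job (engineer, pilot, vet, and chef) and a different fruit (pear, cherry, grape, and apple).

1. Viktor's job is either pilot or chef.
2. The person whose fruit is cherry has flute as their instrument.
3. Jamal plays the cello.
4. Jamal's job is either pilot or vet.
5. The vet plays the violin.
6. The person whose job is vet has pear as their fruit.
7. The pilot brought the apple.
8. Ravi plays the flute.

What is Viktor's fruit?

With clues 1–6, pear is impossible for Viktor's fruit.
With clues 1–7, apple is impossible for Viktor's fruit.
With clues 1–8, cherry is impossible for Viktor's fruit.
That leaves grape.

grape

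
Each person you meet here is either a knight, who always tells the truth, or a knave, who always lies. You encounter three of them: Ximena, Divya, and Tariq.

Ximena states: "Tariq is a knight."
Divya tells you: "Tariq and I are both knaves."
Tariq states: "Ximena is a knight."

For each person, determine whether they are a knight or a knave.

Ximena: knight, Divya: knave, Tariq: knight

Consider Ximena. Suppose Ximena is a knave.
Then no assignment of the remaining roles makes every statement match its speaker's type — contradiction.
So Ximena is a knight.
With that fixed, Tariq's statement is true, so Tariq is a knight.
With that fixed, Divya's statement is false, so Divya is a knave.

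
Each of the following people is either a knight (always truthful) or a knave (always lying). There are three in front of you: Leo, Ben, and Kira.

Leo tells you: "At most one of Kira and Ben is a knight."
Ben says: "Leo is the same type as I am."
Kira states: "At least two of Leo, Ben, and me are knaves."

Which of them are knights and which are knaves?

Consider Leo. Suppose Leo is a knave.
Then whichever role Ben has, Ben's statement has the wrong truth value — contradiction.
So Leo is a knight.
Consider Ben. Suppose Ben is a knave.
Then whichever role Kira has, Kira's statement has the wrong truth value — contradiction.
So Ben is a knight.
With that fixed, Kira's statement is false, so Kira is a knave.

Leo: knight, Ben: knight, Kira: knave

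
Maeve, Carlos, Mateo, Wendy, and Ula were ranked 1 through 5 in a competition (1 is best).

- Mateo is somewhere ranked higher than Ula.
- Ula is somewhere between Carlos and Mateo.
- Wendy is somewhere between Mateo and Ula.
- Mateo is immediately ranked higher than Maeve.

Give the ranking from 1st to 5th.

From clue 1: Mateo is in {1,2,3,4}.
From clues 1–2: Carlos is in {3,4,5}.
From clues 1–3: Carlos is in {4,5}.
From clues 1–4: Mateo → rank 1, Maeve → rank 2, Wendy → rank 3, Ula → rank 4, Carlos → rank 5.

Mateo, Maeve, Wendy, Ula, Carlos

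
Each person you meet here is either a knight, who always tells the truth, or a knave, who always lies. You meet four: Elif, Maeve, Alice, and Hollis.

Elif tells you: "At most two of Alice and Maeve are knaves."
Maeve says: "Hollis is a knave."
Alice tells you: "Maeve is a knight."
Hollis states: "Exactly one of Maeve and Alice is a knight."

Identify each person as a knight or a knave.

Regardless of anyone's role, Elif's statement is true, so Elif is a knight.
Consider Maeve. Suppose Maeve is a knave.
Then no assignment of the remaining roles makes every statement match its speaker's type — contradiction.
So Maeve is a knight.
With that fixed, Alice's statement is true, so Alice is a knight.
With that fixed, Hollis's statement is false, so Hollis is a knave.

Elif: knight, Maeve: knight, Alice: knight, Hollis: knave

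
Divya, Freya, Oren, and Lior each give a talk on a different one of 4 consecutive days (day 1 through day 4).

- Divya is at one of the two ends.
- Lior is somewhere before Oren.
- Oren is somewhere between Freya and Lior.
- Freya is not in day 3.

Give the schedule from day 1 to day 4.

From clue 1: Divya is in {1,4}.
From clues 1–4: Divya → day 1, Lior → day 2, Oren → day 3, Freya → day 4.

Divya, Lior, Oren, Freya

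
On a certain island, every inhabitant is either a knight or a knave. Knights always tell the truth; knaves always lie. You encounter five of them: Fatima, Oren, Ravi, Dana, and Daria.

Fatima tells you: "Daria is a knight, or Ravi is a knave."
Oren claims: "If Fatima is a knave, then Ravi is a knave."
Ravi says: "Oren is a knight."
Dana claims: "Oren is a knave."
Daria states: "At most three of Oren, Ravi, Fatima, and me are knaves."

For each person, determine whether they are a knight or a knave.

Fatima: knight, Oren: knight, Ravi: knight, Dana: knave, Daria: knight

Consider Fatima. Suppose Fatima is a knave.
Then no assignment of the remaining roles makes every statement match its speaker's type — contradiction.
So Fatima is a knight.
With that fixed, Oren's statement is true, so Oren is a knight.
With that fixed, Ravi's statement is true, so Ravi is a knight.
With that fixed, Dana's statement is false, so Dana is a knave.
With that fixed, Daria's statement is true, so Daria is a knight.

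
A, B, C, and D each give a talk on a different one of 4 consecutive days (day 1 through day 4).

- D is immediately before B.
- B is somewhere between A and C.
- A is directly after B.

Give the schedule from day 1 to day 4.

C, D, B, A

From clue 1: B is in {2,3,4}.
From clues 1–2: D → day 2, B → day 3.
From clues 1–3: C → day 1, A → day 4.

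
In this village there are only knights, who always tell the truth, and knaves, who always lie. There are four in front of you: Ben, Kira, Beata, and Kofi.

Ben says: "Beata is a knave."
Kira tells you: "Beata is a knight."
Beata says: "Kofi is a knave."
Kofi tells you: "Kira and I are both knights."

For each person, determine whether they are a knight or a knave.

Ben: knave, Kira: knight, Beata: knight, Kofi: knave

Consider Ben. Suppose Ben is a knight.
Then no assignment of the remaining roles makes every statement match its speaker's type — contradiction.
So Ben is a knave.
Consider Kira. Suppose Kira is a knave.
Then no assignment of the remaining roles makes every statement match its speaker's type — contradiction.
So Kira is a knight.
Consider Beata. Suppose Beata is a knave.
Then Ben's statement comes out true, contradicting Ben being a knave.
So Beata is a knight.
Consider Kofi. Suppose Kofi is a knight.
Then Beata's statement comes out false, contradicting Beata being a knight.
So Kofi is a knave.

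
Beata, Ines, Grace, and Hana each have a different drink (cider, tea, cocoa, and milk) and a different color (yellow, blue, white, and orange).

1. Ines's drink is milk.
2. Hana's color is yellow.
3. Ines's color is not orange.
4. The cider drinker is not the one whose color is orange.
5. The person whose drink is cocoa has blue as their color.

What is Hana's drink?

cider

Clue 1 rules out milk for Hana's drink.
With clues 1–5, cocoa and tea are impossible for Hana's drink.
That leaves cider.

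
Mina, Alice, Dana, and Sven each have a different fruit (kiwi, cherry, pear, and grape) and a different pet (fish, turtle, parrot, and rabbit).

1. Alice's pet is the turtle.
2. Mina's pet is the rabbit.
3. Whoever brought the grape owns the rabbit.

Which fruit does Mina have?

grape

With clues 1–3, cherry, kiwi, and pear are impossible for Mina's fruit.
That leaves grape.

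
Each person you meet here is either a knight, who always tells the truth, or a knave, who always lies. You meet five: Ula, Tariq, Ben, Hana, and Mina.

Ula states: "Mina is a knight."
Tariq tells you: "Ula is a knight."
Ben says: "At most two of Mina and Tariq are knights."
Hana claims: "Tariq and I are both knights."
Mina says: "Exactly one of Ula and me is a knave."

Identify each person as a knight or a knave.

Ula: knave, Tariq: knave, Ben: knight, Hana: knave, Mina: knave

Regardless of anyone's role, Ben's statement is true, so Ben is a knight.
Consider Ula. Suppose Ula is a knight.
Then whichever role Mina has, Mina's statement has the wrong truth value — contradiction.
So Ula is a knave.
With that fixed, Tariq's statement is false, so Tariq is a knave.
With that fixed, Hana's statement is false, so Hana is a knave.
Consider Mina. Suppose Mina is a knight.
Then Ula's statement comes out true, contradicting Ula being a knave.
So Mina is a knave.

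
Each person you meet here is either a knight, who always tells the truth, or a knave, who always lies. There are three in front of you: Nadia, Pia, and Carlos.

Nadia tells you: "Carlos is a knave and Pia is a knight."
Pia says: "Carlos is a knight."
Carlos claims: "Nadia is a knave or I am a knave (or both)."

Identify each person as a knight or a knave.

Nadia: knave, Pia: knight, Carlos: knight

Consider Nadia. Suppose Nadia is a knight.
Then whichever role Carlos has, Carlos's statement has the wrong truth value — contradiction.
So Nadia is a knave.
With that fixed, Carlos's statement is true, so Carlos is a knight.
With that fixed, Pia's statement is true, so Pia is a knight.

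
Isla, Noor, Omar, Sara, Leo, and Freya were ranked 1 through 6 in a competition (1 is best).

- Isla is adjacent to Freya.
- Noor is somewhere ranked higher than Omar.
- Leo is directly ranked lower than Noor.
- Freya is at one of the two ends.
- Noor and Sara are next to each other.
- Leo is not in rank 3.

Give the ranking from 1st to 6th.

Freya, Isla, Sara, Noor, Leo, Omar

From clues 1–2: Noor is in {1,2,3,4,5}.
From clues 1–3: Noor is in {1,2,3,4}.
From clues 1–4: Isla is in {2,5}.
From clues 1–6: Freya → rank 1, Isla → rank 2, Sara → rank 3, Noor → rank 4, Leo → rank 5, Omar → rank 6.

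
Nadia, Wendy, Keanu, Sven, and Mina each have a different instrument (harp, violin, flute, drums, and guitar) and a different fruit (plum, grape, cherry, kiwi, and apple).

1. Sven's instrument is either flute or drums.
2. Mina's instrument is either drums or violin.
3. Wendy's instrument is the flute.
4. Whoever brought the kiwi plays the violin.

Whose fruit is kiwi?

With clues 1–4, Keanu, Nadia, Sven, and Wendy are impossible for the one with fruit kiwi.
That leaves Mina.

Mina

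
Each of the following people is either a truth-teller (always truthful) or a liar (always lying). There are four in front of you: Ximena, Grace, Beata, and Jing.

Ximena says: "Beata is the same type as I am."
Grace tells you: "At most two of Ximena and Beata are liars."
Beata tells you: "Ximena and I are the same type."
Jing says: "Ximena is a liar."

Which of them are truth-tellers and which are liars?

Ximena: truth-teller, Grace: truth-teller, Beata: truth-teller, Jing: liar

Regardless of anyone's role, Grace's statement is true, so Grace is a truth-teller.
Consider Ximena. Suppose Ximena is a liar.
Then whichever role Beata has, Beata's statement has the wrong truth value — contradiction.
So Ximena is a truth-teller.
With that fixed, Jing's statement is false, so Jing is a liar.
Consider Beata. Suppose Beata is a liar.
Then Ximena's statement comes out false, contradicting Ximena being a truth-teller.
So Beata is a truth-teller.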